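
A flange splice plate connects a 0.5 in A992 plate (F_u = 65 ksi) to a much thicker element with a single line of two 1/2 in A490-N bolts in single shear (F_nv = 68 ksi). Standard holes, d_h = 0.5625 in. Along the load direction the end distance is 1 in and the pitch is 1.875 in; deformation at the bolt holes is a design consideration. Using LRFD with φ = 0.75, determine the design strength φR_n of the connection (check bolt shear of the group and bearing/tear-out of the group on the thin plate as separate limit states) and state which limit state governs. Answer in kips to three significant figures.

Bolt shear: A_b = π·0.5²/4 = 0.1963 in²; R_n = 68 × 0.1963 × 2 × 1 = 26.7 kips → 0.75 × 26.7 = 20 kips.
Bearing (1.2 l_c t F_u ≤ 2.4 d t F_u): upper limit = 2.4·0.5·0.5·65 = 39 kips.
  Edge l_c = 1 − 0.5625/2 = 0.7188 → r_n = 28.03 kips; interior l_c = 1.875 − 0.5625 = 1.312 → r_n = 39 kips.
  R_n,bearing = 1·28.03 + 1·39 = 67.03 kips → 0.75 × 67.03 = 50.3 kips.
Bolt shear governs: 20 kips.

20 kips (bolt shear governs)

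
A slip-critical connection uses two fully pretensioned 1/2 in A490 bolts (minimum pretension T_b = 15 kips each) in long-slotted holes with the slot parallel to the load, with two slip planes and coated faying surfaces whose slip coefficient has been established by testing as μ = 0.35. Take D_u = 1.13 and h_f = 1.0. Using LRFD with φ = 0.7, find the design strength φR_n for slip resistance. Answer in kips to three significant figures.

R_n = μ · D_u · h_f · T_b · n_s · n_b = 0.35 × 1.13 × 1.0 × 15 × 2 × 2 = 23.73 kips.
Design strength φR_n = 0.7 × 23.73 = 16.6 kips.

16.6 kips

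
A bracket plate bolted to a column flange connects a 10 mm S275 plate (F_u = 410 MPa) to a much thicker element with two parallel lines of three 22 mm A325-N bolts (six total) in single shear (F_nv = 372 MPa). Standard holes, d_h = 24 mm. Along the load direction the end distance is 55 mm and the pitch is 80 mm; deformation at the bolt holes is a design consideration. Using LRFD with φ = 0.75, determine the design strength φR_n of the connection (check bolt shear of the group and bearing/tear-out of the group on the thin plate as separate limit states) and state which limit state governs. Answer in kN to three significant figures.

Bolt shear: A_b = π·22²/4 = 380.1 mm²; R_n = 372 × 380.1 × 6 × 1 / 1000 = 848.5 kN → 0.75 × 848.5 = 636 kN.
Bearing (1.2 l_c t F_u ≤ 2.4 d t F_u): upper limit = 2.4·22·10·410 / 1000 = 216.5 kN.
  Edge l_c = 55 − 24/2 = 43 → r_n = 211.6 kN; interior l_c = 80 − 24 = 56 → r_n = 216.5 kN.
  R_n,bearing = 2·211.6 + 4·216.5 = 1289 kN → 0.75 × 1289 = 967 kN.
Bolt shear governs: 636 kN.

636 kN (bolt shear governs)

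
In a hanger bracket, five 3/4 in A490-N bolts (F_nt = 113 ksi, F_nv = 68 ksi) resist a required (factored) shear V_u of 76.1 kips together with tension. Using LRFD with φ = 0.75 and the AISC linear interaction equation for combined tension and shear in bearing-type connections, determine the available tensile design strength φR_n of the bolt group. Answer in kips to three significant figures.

A_b = π·0.75²/4 = 0.4418 in²; f_rv = 76.1 / (5 × 0.4418) = 34.45 ksi.
F'_nt = 1.3 F_nt − (F_nt / φF_nv) f_rv = 1.3·113 − (113/(0.75·68))·34.45 = 70.57 ksi, capped at F_nt → F'_nt = 70.57 ksi.
R_n = F'_nt · A_b · n = 70.57 × 0.4418 × 5 = 155.9 kips.
Design strength φR_n = 0.75 × 155.9 = 117 kips.

117 kips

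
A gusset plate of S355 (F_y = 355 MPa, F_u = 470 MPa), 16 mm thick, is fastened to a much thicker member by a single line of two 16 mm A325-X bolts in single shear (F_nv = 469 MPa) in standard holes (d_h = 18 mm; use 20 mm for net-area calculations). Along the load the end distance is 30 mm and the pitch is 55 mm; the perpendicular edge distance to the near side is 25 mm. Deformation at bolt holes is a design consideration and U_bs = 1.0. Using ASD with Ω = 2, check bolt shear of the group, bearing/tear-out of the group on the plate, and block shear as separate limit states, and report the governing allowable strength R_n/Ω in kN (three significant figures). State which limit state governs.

94.3 kN (bolt shear governs)

Bolt shear: A_b = π·16²/4 = 201.1 mm²; R_n = 469 × 201.1 × 2 × 1 / 1000 = 188.6 kN → 188.6 / 2 = 94.3 kN.
Bearing: edge l_c = 21, r_n = 189.5 kN; interior l_c = 37, r_n = 288.8 kN; R_n = 189.5 + 1·288.8 = 478.3 kN → 239 kN.
Block shear: A_gv = 1360, A_nv = 880, A_nt = 240 mm²; R_n = min(0.6F_uA_nv, 0.6F_yA_gv) + U_bs·F_u·A_nt = 361 kN → 180 kN.
Bolt shear governs: 94.3 kN.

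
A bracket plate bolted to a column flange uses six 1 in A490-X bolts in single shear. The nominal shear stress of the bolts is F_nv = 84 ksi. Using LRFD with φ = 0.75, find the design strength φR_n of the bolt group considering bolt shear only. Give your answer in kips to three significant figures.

297 kips

A_b = π × 1² / 4 = 0.7854 in².
R_n = F_nv · A_b · n · n_s = 84 × 0.7854 × 6 × 1 = 395.8 kips.
Design strength φR_n = 0.75 × 395.8 = 297 kips.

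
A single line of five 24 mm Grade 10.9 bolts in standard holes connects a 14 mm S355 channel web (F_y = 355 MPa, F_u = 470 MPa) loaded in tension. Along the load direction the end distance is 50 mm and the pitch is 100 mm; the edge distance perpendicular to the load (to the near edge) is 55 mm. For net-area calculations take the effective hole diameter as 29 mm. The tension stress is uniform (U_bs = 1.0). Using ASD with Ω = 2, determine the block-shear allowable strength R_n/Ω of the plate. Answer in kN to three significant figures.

Shear plane L_v = 50 + 4·100 = 450 mm; A_gv = 450 × 14 = 6300 mm².
A_nv = (450 − 4.5·29) × 14 = 4473 mm².
A_nt = (55 − 0.5·29) × 14 = 567 mm².
0.6 F_u A_nv = 1261 kN; 0.6 F_y A_gv = 1342 kN → shear rupture governs the shear term.
R_n = 1261 + 1.0 × 470 × 567 / 1000 = 1528 kN.
Allowable strength R_n/Ω = 1528 / 2 = 764 kN.

764 kN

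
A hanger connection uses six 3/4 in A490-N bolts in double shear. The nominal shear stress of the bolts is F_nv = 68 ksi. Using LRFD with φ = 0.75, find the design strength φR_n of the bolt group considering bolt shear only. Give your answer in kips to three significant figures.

A_b = π × 0.75² / 4 = 0.4418 in².
R_n = F_nv · A_b · n · n_s = 68 × 0.4418 × 6 × 2 = 360.5 kips.
Design strength φR_n = 0.75 × 360.5 = 270 kips.

270 kips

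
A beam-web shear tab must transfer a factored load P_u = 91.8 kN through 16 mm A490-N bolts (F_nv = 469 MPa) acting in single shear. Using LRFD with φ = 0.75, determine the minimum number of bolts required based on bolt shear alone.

A_b = π·16²/4 = 201.1 mm².
Per-bolt design strength φR_n = 0.75 × 469 × 201.1 × 1 / 1000 = 70.72 kN.
n ≥ 91.8 / 70.72 = 1.298 → use 2 bolts.

2 bolts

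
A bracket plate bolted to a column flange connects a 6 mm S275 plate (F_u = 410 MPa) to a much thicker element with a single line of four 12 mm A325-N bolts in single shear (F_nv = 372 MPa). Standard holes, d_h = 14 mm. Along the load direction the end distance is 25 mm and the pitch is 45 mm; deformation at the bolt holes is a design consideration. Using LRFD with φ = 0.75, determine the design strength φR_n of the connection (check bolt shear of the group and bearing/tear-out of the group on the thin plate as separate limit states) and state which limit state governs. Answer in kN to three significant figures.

Bolt shear: A_b = π·12²/4 = 113.1 mm²; R_n = 372 × 113.1 × 4 × 1 / 1000 = 168.3 kN → 0.75 × 168.3 = 126 kN.
Bearing (1.2 l_c t F_u ≤ 2.4 d t F_u): upper limit = 2.4·12·6·410 / 1000 = 70.85 kN.
  Edge l_c = 25 − 14/2 = 18 → r_n = 53.14 kN; interior l_c = 45 − 14 = 31 → r_n = 70.85 kN.
  R_n,bearing = 1·53.14 + 3·70.85 = 265.7 kN → 0.75 × 265.7 = 199 kN.
Bolt shear governs: 126 kN.

126 kN (bolt shear governs)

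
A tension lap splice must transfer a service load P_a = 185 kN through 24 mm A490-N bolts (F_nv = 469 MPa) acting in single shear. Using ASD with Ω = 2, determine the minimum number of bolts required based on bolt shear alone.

2 bolts

A_b = π·24²/4 = 452.4 mm².
Per-bolt allowable strength R_n/Ω = 469 × 452.4 × 1 / 1000 / 2 = 106.1 kN.
n ≥ 185 / 106.1 = 1.744 → use 2 bolts.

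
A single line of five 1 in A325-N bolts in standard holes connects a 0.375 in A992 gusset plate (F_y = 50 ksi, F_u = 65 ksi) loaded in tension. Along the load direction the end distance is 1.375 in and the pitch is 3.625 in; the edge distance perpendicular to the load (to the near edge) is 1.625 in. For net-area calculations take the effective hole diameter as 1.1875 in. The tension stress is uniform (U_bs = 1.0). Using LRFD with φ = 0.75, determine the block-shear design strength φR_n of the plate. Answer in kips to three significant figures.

134 kips

Shear plane L_v = 1.375 + 4·3.625 = 15.88 in; A_gv = 15.88 × 0.375 = 5.953 in².
A_nv = (15.88 − 4.5·1.1875) × 0.375 = 3.949 in².
A_nt = (1.625 − 0.5·1.1875) × 0.375 = 0.3867 in².
0.6 F_u A_nv = 154 kips; 0.6 F_y A_gv = 178.6 kips → shear rupture governs the shear term.
R_n = 154 + 1.0 × 65 × 0.3867 = 179.2 kips.
Design strength φR_n = 0.75 × 179.2 = 134 kips.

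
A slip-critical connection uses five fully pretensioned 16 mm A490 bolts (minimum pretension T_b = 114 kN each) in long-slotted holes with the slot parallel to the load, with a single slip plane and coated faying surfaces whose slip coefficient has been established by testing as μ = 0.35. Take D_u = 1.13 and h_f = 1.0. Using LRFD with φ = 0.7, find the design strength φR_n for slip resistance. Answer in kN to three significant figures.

158 kN

R_n = μ · D_u · h_f · T_b · n_s · n_b = 0.35 × 1.13 × 1.0 × 114 × 1 × 5 = 225.4 kN.
Design strength φR_n = 0.7 × 225.4 = 158 kN.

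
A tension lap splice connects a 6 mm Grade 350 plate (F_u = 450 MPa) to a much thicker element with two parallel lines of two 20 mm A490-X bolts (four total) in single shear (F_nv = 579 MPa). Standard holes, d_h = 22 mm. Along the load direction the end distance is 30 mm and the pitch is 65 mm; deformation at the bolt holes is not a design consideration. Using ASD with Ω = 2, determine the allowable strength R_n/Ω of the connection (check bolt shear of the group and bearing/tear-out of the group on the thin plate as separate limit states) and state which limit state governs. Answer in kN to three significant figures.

Bolt shear: A_b = π·20²/4 = 314.2 mm²; R_n = 579 × 314.2 × 4 × 1 / 1000 = 727.6 kN → 727.6 / 2 = 364 kN.
Bearing (1.5 l_c t F_u ≤ 3.0 d t F_u): upper limit = 3.0·20·6·450 / 1000 = 162 kN.
  Edge l_c = 30 − 22/2 = 19 → r_n = 76.95 kN; interior l_c = 65 − 22 = 43 → r_n = 162 kN.
  R_n,bearing = 2·76.95 + 2·162 = 477.9 kN → 477.9 / 2 = 239 kN.
Bearing governs: 239 kN.

239 kN (bearing governs)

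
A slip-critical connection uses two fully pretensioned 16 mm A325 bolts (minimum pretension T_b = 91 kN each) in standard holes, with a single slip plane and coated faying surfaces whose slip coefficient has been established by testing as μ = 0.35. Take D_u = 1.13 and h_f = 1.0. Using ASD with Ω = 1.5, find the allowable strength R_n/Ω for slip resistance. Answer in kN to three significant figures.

R_n = μ · D_u · h_f · T_b · n_s · n_b = 0.35 × 1.13 × 1.0 × 91 × 1 × 2 = 71.98 kN.
Allowable strength R_n/Ω = 71.98 / 1.5 = 48 kN.

48 kN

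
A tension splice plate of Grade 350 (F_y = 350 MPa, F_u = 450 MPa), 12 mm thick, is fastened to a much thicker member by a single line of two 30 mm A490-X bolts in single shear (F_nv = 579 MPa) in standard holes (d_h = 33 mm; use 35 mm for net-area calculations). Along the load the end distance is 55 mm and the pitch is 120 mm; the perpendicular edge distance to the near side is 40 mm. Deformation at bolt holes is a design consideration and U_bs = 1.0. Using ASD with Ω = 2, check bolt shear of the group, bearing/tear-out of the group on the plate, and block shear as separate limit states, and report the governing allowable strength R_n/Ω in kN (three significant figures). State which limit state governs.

Bolt shear: A_b = π·30²/4 = 706.9 mm²; R_n = 579 × 706.9 × 2 × 1 / 1000 = 818.5 kN → 818.5 / 2 = 409 kN.
Bearing: edge l_c = 38.5, r_n = 249.5 kN; interior l_c = 87, r_n = 388.8 kN; R_n = 249.5 + 1·388.8 = 638.3 kN → 319 kN.
Block shear: A_gv = 2100, A_nv = 1470, A_nt = 270 mm²; R_n = min(0.6F_uA_nv, 0.6F_yA_gv) + U_bs·F_u·A_nt = 518.4 kN → 259 kN.
Block shear governs: 259 kN.

259 kN (block shear governs)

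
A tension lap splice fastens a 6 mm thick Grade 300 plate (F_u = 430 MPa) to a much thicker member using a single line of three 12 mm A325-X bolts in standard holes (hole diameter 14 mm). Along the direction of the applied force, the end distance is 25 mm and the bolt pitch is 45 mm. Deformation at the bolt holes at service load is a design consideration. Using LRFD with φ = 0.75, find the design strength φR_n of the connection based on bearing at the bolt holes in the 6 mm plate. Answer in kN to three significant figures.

Per bolt r_n = 1.2 l_c t F_u ≤ 2.4 d t F_u; upper limit = 2.4 × 12 × 6 × 430 / 1000 = 74.3 kN.
Edge bolt: l_c = 25 − 14/2 = 18 mm → 1.2 × 18 × 6 × 430 / 1000 = 55.73 → r_n = 55.73 kN.
Interior bolts: l_c = 45 − 14 = 31 mm → 1.2 × 31 × 6 × 430 / 1000 = 95.98 → r_n = 74.3 kN.
R_n = 1 × 55.73 + 2 × 74.3 = 204.3 kN.
Design strength φR_n = 0.75 × 204.3 = 153 kN.

153 kN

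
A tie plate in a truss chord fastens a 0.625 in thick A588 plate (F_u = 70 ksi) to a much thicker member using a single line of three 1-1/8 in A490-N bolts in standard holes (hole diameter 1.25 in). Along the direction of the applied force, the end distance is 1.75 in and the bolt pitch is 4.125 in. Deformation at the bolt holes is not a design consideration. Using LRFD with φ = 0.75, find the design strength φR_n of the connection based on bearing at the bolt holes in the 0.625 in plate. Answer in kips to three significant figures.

277 kips

Per bolt r_n = 1.5 l_c t F_u ≤ 3.0 d t F_u; upper limit = 3.0 × 1.125 × 0.625 × 70 = 147.7 kips.
Edge bolt: l_c = 1.75 − 1.25/2 = 1.125 in → 1.5 × 1.125 × 0.625 × 70 = 73.83 → r_n = 73.83 kips.
Interior bolts: l_c = 4.125 − 1.25 = 2.875 in → 1.5 × 2.875 × 0.625 × 70 = 188.7 → r_n = 147.7 kips.
R_n = 1 × 73.83 + 2 × 147.7 = 369.1 kips.
Design strength φR_n = 0.75 × 369.1 = 277 kips.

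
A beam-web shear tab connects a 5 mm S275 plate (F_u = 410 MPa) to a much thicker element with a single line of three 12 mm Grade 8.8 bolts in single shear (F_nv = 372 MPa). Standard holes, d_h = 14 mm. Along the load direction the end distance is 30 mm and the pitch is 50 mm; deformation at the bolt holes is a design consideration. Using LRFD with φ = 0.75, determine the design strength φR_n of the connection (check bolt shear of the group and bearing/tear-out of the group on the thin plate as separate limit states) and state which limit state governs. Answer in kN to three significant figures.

Bolt shear: A_b = π·12²/4 = 113.1 mm²; R_n = 372 × 113.1 × 3 × 1 / 1000 = 126.2 kN → 0.75 × 126.2 = 94.7 kN.
Bearing (1.2 l_c t F_u ≤ 2.4 d t F_u): upper limit = 2.4·12·5·410 / 1000 = 59.04 kN.
  Edge l_c = 30 − 14/2 = 23 → r_n = 56.58 kN; interior l_c = 50 − 14 = 36 → r_n = 59.04 kN.
  R_n,bearing = 1·56.58 + 2·59.04 = 174.7 kN → 0.75 × 174.7 = 131 kN.
Bolt shear governs: 94.7 kN.

94.7 kN (bolt shear governs)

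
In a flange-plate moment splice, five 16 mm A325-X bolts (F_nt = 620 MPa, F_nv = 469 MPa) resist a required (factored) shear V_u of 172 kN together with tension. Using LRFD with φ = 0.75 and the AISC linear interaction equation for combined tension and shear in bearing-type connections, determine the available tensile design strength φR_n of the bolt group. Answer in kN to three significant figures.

380 kN

A_b = π·16²/4 = 201.1 mm²; f_rv = 172 × 1000 / (5 × 201.1) = 171.1 MPa.
F'_nt = 1.3 F_nt − (F_nt / φF_nv) f_rv = 1.3·620 − (620/(0.75·469))·171.1 = 504.4 MPa, capped at F_nt → F'_nt = 504.4 MPa.
R_n = F'_nt · A_b · n = 504.4 × 201.1 × 5 / 1000 = 507.1 kN.
Design strength φR_n = 0.75 × 507.1 = 380 kN.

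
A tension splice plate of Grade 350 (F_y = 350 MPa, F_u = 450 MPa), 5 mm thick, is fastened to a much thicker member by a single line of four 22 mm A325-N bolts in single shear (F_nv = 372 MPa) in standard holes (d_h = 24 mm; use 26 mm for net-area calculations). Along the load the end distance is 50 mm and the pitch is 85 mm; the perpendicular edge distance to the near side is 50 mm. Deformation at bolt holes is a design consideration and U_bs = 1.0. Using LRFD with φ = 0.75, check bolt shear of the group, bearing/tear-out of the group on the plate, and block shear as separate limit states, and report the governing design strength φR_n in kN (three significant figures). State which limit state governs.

Bolt shear: A_b = π·22²/4 = 380.1 mm²; R_n = 372 × 380.1 × 4 × 1 / 1000 = 565.6 kN → 0.75 × 565.6 = 424 kN.
Bearing: edge l_c = 38, r_n = 102.6 kN; interior l_c = 61, r_n = 118.8 kN; R_n = 102.6 + 3·118.8 = 459 kN → 344 kN.
Block shear: A_gv = 1525, A_nv = 1070, A_nt = 185 mm²; R_n = min(0.6F_uA_nv, 0.6F_yA_gv) + U_bs·F_u·A_nt = 372.2 kN → 279 kN.
Block shear governs: 279 kN.

279 kN (block shear governs)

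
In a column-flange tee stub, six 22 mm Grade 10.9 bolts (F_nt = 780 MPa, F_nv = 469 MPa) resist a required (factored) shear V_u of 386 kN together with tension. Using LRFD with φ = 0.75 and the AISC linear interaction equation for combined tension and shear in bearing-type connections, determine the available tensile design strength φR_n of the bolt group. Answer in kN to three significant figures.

1090 kN

A_b = π·22²/4 = 380.1 mm²; f_rv = 386 × 1000 / (6 × 380.1) = 169.2 MPa.
F'_nt = 1.3 F_nt − (F_nt / φF_nv) f_rv = 1.3·780 − (780/(0.75·469))·169.2 = 638.7 MPa, capped at F_nt → F'_nt = 638.7 MPa.
R_n = F'_nt · A_b · n = 638.7 × 380.1 × 6 / 1000 = 1457 kN.
Design strength φR_n = 0.75 × 1457 = 1090 kN.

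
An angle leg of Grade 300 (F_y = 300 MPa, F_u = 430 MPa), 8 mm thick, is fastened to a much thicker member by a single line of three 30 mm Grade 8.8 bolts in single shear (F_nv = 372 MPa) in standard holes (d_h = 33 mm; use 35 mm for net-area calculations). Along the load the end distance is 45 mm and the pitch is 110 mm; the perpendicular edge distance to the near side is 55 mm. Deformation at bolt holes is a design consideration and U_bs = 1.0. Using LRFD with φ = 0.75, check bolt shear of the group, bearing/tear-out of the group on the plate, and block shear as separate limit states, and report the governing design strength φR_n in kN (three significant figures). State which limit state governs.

372 kN (block shear governs)

Bolt shear: A_b = π·30²/4 = 706.9 mm²; R_n = 372 × 706.9 × 3 × 1 / 1000 = 788.9 kN → 0.75 × 788.9 = 592 kN.
Bearing: edge l_c = 28.5, r_n = 117.6 kN; interior l_c = 77, r_n = 247.7 kN; R_n = 117.6 + 2·247.7 = 613 kN → 460 kN.
Block shear: A_gv = 2120, A_nv = 1420, A_nt = 300 mm²; R_n = min(0.6F_uA_nv, 0.6F_yA_gv) + U_bs·F_u·A_nt = 495.4 kN → 372 kN.
Block shear governs: 372 kN.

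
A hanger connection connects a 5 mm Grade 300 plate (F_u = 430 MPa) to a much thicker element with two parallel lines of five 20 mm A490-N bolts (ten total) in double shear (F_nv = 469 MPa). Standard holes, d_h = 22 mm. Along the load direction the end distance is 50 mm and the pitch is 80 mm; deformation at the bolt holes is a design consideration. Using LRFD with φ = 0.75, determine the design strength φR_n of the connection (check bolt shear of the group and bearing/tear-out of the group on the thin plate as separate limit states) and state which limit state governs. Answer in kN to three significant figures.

770 kN (bearing governs)

Bolt shear: A_b = π·20²/4 = 314.2 mm²; R_n = 469 × 314.2 × 10 × 2 / 1000 = 2947 kN → 0.75 × 2947 = 2210 kN.
Bearing (1.2 l_c t F_u ≤ 2.4 d t F_u): upper limit = 2.4·20·5·430 / 1000 = 103.2 kN.
  Edge l_c = 50 − 22/2 = 39 → r_n = 100.6 kN; interior l_c = 80 − 22 = 58 → r_n = 103.2 kN.
  R_n,bearing = 2·100.6 + 8·103.2 = 1027 kN → 0.75 × 1027 = 770 kN.
Bearing governs: 770 kN.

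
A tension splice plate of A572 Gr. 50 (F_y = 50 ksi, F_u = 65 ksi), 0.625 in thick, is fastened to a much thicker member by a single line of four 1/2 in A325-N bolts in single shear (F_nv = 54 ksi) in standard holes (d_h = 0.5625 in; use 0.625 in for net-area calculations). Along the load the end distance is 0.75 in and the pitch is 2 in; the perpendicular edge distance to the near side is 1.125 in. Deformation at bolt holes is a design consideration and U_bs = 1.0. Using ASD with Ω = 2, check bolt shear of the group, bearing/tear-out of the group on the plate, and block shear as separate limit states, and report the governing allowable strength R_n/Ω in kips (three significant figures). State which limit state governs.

21.2 kips (bolt shear governs)

Bolt shear: A_b = π·0.5²/4 = 0.1963 in²; R_n = 54 × 0.1963 × 4 × 1 = 42.41 kips → 42.41 / 2 = 21.2 kips.
Bearing: edge l_c = 0.4688, r_n = 22.85 kips; interior l_c = 1.438, r_n = 48.75 kips; R_n = 22.85 + 3·48.75 = 169.1 kips → 84.6 kips.
Block shear: A_gv = 4.219, A_nv = 2.852, A_nt = 0.5078 in²; R_n = min(0.6F_uA_nv, 0.6F_yA_gv) + U_bs·F_u·A_nt = 144.2 kips → 72.1 kips.
Bolt shear governs: 21.2 kips.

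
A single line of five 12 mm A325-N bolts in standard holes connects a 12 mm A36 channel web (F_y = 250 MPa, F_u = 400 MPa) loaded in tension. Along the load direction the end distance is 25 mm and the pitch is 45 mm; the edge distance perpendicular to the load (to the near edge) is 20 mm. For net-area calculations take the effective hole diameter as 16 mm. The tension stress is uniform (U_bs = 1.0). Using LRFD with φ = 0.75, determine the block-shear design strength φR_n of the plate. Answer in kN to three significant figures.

Shear plane L_v = 25 + 4·45 = 205 mm; A_gv = 205 × 12 = 2460 mm².
A_nv = (205 − 4.5·16) × 12 = 1596 mm².
A_nt = (20 − 0.5·16) × 12 = 144 mm².
0.6 F_u A_nv = 383 kN; 0.6 F_y A_gv = 369 kN → shear yielding governs the shear term.
R_n = 369 + 1.0 × 400 × 144 / 1000 = 426.6 kN.
Design strength φR_n = 0.75 × 426.6 = 320 kN.

320 kN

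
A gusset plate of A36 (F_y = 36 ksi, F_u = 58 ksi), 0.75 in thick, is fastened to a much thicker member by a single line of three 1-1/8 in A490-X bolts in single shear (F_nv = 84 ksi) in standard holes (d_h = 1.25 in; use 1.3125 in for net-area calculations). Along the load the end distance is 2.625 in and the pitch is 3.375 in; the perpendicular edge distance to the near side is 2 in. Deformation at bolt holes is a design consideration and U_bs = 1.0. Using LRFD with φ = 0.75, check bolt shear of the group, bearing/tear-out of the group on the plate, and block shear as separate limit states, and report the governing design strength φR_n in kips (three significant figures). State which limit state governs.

158 kips (block shear governs)

Bolt shear: A_b = π·1.125²/4 = 0.994 in²; R_n = 84 × 0.994 × 3 × 1 = 250.5 kips → 0.75 × 250.5 = 188 kips.
Bearing: edge l_c = 2, r_n = 104.4 kips; interior l_c = 2.125, r_n = 110.9 kips; R_n = 104.4 + 2·110.9 = 326.2 kips → 245 kips.
Block shear: A_gv = 7.031, A_nv = 4.57, A_nt = 1.008 in²; R_n = min(0.6F_uA_nv, 0.6F_yA_gv) + U_bs·F_u·A_nt = 210.3 kips → 158 kips.
Block shear governs: 158 kips.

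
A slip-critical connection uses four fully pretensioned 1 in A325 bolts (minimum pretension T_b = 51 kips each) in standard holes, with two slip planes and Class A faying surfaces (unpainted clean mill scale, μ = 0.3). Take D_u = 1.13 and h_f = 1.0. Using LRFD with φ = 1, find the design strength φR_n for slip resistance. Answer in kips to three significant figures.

138 kips

R_n = μ · D_u · h_f · T_b · n_s · n_b = 0.3 × 1.13 × 1.0 × 51 × 2 × 4 = 138.3 kips.
Design strength φR_n = 1 × 138.3 = 138 kips.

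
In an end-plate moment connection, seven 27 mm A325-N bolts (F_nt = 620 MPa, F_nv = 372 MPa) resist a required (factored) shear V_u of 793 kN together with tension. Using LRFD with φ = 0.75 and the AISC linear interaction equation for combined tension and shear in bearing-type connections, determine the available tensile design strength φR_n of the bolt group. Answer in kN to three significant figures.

1100 kN

A_b = π·27²/4 = 572.6 mm²; f_rv = 793 × 1000 / (7 × 572.6) = 197.9 MPa.
F'_nt = 1.3 F_nt − (F_nt / φF_nv) f_rv = 1.3·620 − (620/(0.75·372))·197.9 = 366.3 MPa, capped at F_nt → F'_nt = 366.3 MPa.
R_n = F'_nt · A_b · n = 366.3 × 572.6 × 7 / 1000 = 1468 kN.
Design strength φR_n = 0.75 × 1468 = 1100 kN.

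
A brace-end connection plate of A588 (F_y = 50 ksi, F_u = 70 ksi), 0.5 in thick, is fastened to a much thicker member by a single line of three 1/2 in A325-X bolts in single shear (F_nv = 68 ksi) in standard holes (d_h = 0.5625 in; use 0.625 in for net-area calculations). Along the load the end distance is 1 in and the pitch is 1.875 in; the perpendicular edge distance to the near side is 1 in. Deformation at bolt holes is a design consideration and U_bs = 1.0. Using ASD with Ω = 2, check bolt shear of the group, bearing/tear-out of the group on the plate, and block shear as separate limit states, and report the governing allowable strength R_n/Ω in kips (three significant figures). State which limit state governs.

Bolt shear: A_b = π·0.5²/4 = 0.1963 in²; R_n = 68 × 0.1963 × 3 × 1 = 40.06 kips → 40.06 / 2 = 20 kips.
Bearing: edge l_c = 0.7188, r_n = 30.19 kips; interior l_c = 1.312, r_n = 42 kips; R_n = 30.19 + 2·42 = 114.2 kips → 57.1 kips.
Block shear: A_gv = 2.375, A_nv = 1.594, A_nt = 0.3438 in²; R_n = min(0.6F_uA_nv, 0.6F_yA_gv) + U_bs·F_u·A_nt = 91 kips → 45.5 kips.
Bolt shear governs: 20 kips.

20 kips (bolt shear governs)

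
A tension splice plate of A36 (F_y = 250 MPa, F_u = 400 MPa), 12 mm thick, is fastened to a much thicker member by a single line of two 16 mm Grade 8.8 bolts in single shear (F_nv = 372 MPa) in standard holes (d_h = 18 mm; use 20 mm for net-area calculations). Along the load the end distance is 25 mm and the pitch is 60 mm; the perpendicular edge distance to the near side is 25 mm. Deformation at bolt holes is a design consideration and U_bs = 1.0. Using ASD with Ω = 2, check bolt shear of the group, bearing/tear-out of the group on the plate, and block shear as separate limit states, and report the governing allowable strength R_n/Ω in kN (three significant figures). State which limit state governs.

74.8 kN (bolt shear governs)

Bolt shear: A_b = π·16²/4 = 201.1 mm²; R_n = 372 × 201.1 × 2 × 1 / 1000 = 149.6 kN → 149.6 / 2 = 74.8 kN.
Bearing: edge l_c = 16, r_n = 92.16 kN; interior l_c = 42, r_n = 184.3 kN; R_n = 92.16 + 1·184.3 = 276.5 kN → 138 kN.
Block shear: A_gv = 1020, A_nv = 660, A_nt = 180 mm²; R_n = min(0.6F_uA_nv, 0.6F_yA_gv) + U_bs·F_u·A_nt = 225 kN → 112 kN.
Bolt shear governs: 74.8 kN.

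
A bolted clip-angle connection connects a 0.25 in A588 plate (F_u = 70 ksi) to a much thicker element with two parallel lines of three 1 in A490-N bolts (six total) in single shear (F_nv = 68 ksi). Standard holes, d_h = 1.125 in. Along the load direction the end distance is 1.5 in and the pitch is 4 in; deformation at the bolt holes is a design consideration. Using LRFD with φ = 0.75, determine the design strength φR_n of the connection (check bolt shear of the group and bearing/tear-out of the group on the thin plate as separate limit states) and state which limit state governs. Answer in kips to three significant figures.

Bolt shear: A_b = π·1²/4 = 0.7854 in²; R_n = 68 × 0.7854 × 6 × 1 = 320.4 kips → 0.75 × 320.4 = 240 kips.
Bearing (1.2 l_c t F_u ≤ 2.4 d t F_u): upper limit = 2.4·1·0.25·70 = 42 kips.
  Edge l_c = 1.5 − 1.125/2 = 0.9375 → r_n = 19.69 kips; interior l_c = 4 − 1.125 = 2.875 → r_n = 42 kips.
  R_n,bearing = 2·19.69 + 4·42 = 207.4 kips → 0.75 × 207.4 = 156 kips.
Bearing governs: 156 kips.

156 kips (bearing governs)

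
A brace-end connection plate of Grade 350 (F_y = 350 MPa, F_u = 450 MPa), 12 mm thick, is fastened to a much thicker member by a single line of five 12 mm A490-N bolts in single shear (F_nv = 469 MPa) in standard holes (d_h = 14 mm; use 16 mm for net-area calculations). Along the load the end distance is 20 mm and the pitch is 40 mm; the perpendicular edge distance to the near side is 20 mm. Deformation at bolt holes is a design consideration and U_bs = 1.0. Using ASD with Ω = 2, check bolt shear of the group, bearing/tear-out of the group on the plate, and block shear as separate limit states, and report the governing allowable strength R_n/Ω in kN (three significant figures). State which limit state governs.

133 kN (bolt shear governs)

Bolt shear: A_b = π·12²/4 = 113.1 mm²; R_n = 469 × 113.1 × 5 × 1 / 1000 = 265.2 kN → 265.2 / 2 = 133 kN.
Bearing: edge l_c = 13, r_n = 84.24 kN; interior l_c = 26, r_n = 155.5 kN; R_n = 84.24 + 4·155.5 = 706.3 kN → 353 kN.
Block shear: A_gv = 2160, A_nv = 1296, A_nt = 144 mm²; R_n = min(0.6F_uA_nv, 0.6F_yA_gv) + U_bs·F_u·A_nt = 414.7 kN → 207 kN.
Bolt shear governs: 133 kN.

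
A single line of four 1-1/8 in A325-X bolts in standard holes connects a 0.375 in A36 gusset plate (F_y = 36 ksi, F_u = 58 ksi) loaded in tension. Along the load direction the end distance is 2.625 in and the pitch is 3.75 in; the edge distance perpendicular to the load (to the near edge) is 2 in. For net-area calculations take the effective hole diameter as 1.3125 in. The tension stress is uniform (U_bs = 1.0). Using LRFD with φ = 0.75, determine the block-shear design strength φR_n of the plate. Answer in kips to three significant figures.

Shear plane L_v = 2.625 + 3·3.75 = 13.88 in; A_gv = 13.88 × 0.375 = 5.203 in².
A_nv = (13.88 − 3.5·1.3125) × 0.375 = 3.48 in².
A_nt = (2 − 0.5·1.3125) × 0.375 = 0.5039 in².
0.6 F_u A_nv = 121.1 kips; 0.6 F_y A_gv = 112.4 kips → shear yielding governs the shear term.
R_n = 112.4 + 1.0 × 58 × 0.5039 = 141.6 kips.
Design strength φR_n = 0.75 × 141.6 = 106 kips.

106 kips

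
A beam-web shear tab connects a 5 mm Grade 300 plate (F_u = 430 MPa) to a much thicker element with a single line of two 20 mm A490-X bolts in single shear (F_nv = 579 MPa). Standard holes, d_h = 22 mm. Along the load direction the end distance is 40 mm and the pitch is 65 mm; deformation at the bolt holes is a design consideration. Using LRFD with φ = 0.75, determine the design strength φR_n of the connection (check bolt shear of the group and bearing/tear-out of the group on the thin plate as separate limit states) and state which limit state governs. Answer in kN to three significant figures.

Bolt shear: A_b = π·20²/4 = 314.2 mm²; R_n = 579 × 314.2 × 2 × 1 / 1000 = 363.8 kN → 0.75 × 363.8 = 273 kN.
Bearing (1.2 l_c t F_u ≤ 2.4 d t F_u): upper limit = 2.4·20·5·430 / 1000 = 103.2 kN.
  Edge l_c = 40 − 22/2 = 29 → r_n = 74.82 kN; interior l_c = 65 − 22 = 43 → r_n = 103.2 kN.
  R_n,bearing = 1·74.82 + 1·103.2 = 178 kN → 0.75 × 178 = 134 kN.
Bearing governs: 134 kN.

134 kN (bearing governs)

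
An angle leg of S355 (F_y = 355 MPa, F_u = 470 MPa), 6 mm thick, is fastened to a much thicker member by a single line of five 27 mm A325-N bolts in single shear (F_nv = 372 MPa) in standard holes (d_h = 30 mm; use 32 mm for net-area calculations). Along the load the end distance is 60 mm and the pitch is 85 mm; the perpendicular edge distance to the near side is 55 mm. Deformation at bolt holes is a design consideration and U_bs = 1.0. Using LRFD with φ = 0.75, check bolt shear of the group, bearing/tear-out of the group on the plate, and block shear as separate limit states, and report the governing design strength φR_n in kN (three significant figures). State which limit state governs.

Bolt shear: A_b = π·27²/4 = 572.6 mm²; R_n = 372 × 572.6 × 5 × 1 / 1000 = 1065 kN → 0.75 × 1065 = 799 kN.
Bearing: edge l_c = 45, r_n = 152.3 kN; interior l_c = 55, r_n = 182.7 kN; R_n = 152.3 + 4·182.7 = 883.2 kN → 662 kN.
Block shear: A_gv = 2400, A_nv = 1536, A_nt = 234 mm²; R_n = min(0.6F_uA_nv, 0.6F_yA_gv) + U_bs·F_u·A_nt = 543.1 kN → 407 kN.
Block shear governs: 407 kN.

407 kN (block shear governs)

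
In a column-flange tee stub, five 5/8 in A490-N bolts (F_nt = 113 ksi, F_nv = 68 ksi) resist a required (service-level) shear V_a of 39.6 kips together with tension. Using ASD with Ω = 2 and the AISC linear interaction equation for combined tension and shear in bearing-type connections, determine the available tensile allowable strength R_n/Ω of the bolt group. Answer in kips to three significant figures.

46.9 kips

A_b = π·0.625²/4 = 0.3068 in²; f_rv = 39.6 / (5 × 0.3068) = 25.82 ksi.
F'_nt = 1.3 F_nt − (Ω F_nt / F_nv) f_rv = 1.3·113 − (2·113/68)·25.82 = 61.1 ksi, capped at F_nt → F'_nt = 61.1 ksi.
R_n = F'_nt · A_b · n = 61.1 × 0.3068 × 5 = 93.73 kips.
Allowable strength R_n/Ω = 93.73 / 2 = 46.9 kips.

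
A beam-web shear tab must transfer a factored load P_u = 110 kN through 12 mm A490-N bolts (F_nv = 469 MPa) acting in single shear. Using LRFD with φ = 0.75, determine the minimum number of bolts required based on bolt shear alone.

A_b = π·12²/4 = 113.1 mm².
Per-bolt design strength φR_n = 0.75 × 469 × 113.1 × 1 / 1000 = 39.78 kN.
n ≥ 110 / 39.78 = 2.765 → use 3 bolts.

3 bolts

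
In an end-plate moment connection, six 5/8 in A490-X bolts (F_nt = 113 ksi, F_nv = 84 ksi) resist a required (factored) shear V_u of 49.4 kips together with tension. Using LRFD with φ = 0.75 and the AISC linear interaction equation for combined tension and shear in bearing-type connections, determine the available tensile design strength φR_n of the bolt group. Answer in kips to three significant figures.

A_b = π·0.625²/4 = 0.3068 in²; f_rv = 49.4 / (6 × 0.3068) = 26.84 ksi.
F'_nt = 1.3 F_nt − (F_nt / φF_nv) f_rv = 1.3·113 − (113/(0.75·84))·26.84 = 98.76 ksi, capped at F_nt → F'_nt = 98.76 ksi.
R_n = F'_nt · A_b · n = 98.76 × 0.3068 × 6 = 181.8 kips.
Design strength φR_n = 0.75 × 181.8 = 136 kips.

136 kips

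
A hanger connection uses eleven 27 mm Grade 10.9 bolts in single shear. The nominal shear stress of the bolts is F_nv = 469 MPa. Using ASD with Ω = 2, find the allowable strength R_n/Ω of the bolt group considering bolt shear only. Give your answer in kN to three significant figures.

A_b = π × 27² / 4 = 572.6 mm².
R_n = F_nv · A_b · n · n_s = 469 × 572.6 × 11 × 1 / 1000 = 2954 kN.
Allowable strength R_n/Ω = 2954 / 2 = 1480 kN.

1480 kN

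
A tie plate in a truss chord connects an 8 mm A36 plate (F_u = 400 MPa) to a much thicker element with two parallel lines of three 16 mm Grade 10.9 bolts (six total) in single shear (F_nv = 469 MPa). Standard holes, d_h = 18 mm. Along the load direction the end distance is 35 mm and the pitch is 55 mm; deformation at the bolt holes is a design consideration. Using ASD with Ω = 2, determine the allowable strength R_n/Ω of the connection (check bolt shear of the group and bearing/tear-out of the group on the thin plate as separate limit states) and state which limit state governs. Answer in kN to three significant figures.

283 kN (bolt shear governs)

Bolt shear: A_b = π·16²/4 = 201.1 mm²; R_n = 469 × 201.1 × 6 × 1 / 1000 = 565.8 kN → 565.8 / 2 = 283 kN.
Bearing (1.2 l_c t F_u ≤ 2.4 d t F_u): upper limit = 2.4·16·8·400 / 1000 = 122.9 kN.
  Edge l_c = 35 − 18/2 = 26 → r_n = 99.84 kN; interior l_c = 55 − 18 = 37 → r_n = 122.9 kN.
  R_n,bearing = 2·99.84 + 4·122.9 = 691.2 kN → 691.2 / 2 = 346 kN.
Bolt shear governs: 283 kN.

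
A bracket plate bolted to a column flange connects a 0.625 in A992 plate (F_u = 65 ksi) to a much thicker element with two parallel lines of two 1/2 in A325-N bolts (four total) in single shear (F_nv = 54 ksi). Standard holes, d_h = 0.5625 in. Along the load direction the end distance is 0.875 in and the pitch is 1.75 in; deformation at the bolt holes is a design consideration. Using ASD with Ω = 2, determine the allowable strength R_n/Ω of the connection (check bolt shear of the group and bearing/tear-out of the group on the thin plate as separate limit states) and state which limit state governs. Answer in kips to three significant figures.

21.2 kips (bolt shear governs)

Bolt shear: A_b = π·0.5²/4 = 0.1963 in²; R_n = 54 × 0.1963 × 4 × 1 = 42.41 kips → 42.41 / 2 = 21.2 kips.
Bearing (1.2 l_c t F_u ≤ 2.4 d t F_u): upper limit = 2.4·0.5·0.625·65 = 48.75 kips.
  Edge l_c = 0.875 − 0.5625/2 = 0.5938 → r_n = 28.95 kips; interior l_c = 1.75 − 0.5625 = 1.188 → r_n = 48.75 kips.
  R_n,bearing = 2·28.95 + 2·48.75 = 155.4 kips → 155.4 / 2 = 77.7 kips.
Bolt shear governs: 21.2 kips.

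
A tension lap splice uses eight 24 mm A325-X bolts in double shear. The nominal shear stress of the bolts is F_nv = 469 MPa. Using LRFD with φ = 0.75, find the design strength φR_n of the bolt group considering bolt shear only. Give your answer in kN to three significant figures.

2550 kN

A_b = π × 24² / 4 = 452.4 mm².
R_n = F_nv · A_b · n · n_s = 469 × 452.4 × 8 × 2 / 1000 = 3395 kN.
Design strength φR_n = 0.75 × 3395 = 2550 kN.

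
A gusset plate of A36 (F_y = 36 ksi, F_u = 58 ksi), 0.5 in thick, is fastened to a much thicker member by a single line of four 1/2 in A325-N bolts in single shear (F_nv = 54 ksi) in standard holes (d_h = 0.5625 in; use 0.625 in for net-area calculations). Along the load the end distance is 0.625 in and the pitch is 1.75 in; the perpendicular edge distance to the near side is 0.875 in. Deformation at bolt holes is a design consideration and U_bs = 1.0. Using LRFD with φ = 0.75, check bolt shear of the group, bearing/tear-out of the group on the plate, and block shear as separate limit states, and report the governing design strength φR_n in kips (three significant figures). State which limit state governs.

31.8 kips (bolt shear governs)

Bolt shear: A_b = π·0.5²/4 = 0.1963 in²; R_n = 54 × 0.1963 × 4 × 1 = 42.41 kips → 0.75 × 42.41 = 31.8 kips.
Bearing: edge l_c = 0.3438, r_n = 11.96 kips; interior l_c = 1.188, r_n = 34.8 kips; R_n = 11.96 + 3·34.8 = 116.4 kips → 87.3 kips.
Block shear: A_gv = 2.938, A_nv = 1.844, A_nt = 0.2812 in²; R_n = min(0.6F_uA_nv, 0.6F_yA_gv) + U_bs·F_u·A_nt = 79.76 kips → 59.8 kips.
Bolt shear governs: 31.8 kips.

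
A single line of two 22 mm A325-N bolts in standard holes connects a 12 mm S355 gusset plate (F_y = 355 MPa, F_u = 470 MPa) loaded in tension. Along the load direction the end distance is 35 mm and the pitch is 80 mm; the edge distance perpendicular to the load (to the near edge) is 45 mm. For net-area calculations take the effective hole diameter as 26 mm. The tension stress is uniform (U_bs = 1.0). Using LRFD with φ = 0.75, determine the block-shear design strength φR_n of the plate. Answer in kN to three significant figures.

Shear plane L_v = 35 + 1·80 = 115 mm; A_gv = 115 × 12 = 1380 mm².
A_nv = (115 − 1.5·26) × 12 = 912 mm².
A_nt = (45 − 0.5·26) × 12 = 384 mm².
0.6 F_u A_nv = 257.2 kN; 0.6 F_y A_gv = 293.9 kN → shear rupture governs the shear term.
R_n = 257.2 + 1.0 × 470 × 384 / 1000 = 437.7 kN.
Design strength φR_n = 0.75 × 437.7 = 328 kN.

328 kN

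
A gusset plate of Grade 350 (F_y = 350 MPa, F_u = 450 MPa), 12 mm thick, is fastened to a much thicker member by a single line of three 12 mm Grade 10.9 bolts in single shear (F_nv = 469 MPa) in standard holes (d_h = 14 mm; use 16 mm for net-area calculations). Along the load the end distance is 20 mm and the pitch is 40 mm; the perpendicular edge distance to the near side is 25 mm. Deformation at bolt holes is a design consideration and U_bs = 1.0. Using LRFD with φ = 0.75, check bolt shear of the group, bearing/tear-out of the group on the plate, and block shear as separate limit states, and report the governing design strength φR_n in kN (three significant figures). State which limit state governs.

Bolt shear: A_b = π·12²/4 = 113.1 mm²; R_n = 469 × 113.1 × 3 × 1 / 1000 = 159.1 kN → 0.75 × 159.1 = 119 kN.
Bearing: edge l_c = 13, r_n = 84.24 kN; interior l_c = 26, r_n = 155.5 kN; R_n = 84.24 + 2·155.5 = 395.3 kN → 296 kN.
Block shear: A_gv = 1200, A_nv = 720, A_nt = 204 mm²; R_n = min(0.6F_uA_nv, 0.6F_yA_gv) + U_bs·F_u·A_nt = 286.2 kN → 215 kN.
Bolt shear governs: 119 kN.

119 kN (bolt shear governs)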